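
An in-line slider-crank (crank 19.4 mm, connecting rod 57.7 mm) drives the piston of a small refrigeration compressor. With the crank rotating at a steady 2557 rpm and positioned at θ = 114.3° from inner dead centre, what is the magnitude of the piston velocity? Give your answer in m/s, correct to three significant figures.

4.05

ω = 2π·2557/60 = 267.8 rad/s
For an in-line slider-crank, x = r cosθ + √(L² − r² sin²θ), so v = −rω sinθ·[1 + r cosθ/√(L² − r² sin²θ)].
With r = 0.0194 m, L = 0.0577 m, θ = 114.3°: √(L² − r² sin²θ) = 0.054924 m.
v = −0.0194·267.8·0.91140·[1 + 0.0194·-0.41151/0.054924] = -4.0463 m/s.
|v| = 4.0463 m/s.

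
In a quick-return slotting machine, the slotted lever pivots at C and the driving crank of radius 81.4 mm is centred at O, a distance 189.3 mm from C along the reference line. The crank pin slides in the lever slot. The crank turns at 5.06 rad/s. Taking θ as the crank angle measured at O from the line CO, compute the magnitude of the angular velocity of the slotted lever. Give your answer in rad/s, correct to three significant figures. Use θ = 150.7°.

ω = 5.06 rad/s
Crank pin A relative to C: A = (d + r cosθ, r sinθ); lever angle φ = atan2(r sinθ, d + r cosθ).
Differentiating tanφ: φ̇ = rω(d cosθ + r)/(d² + r² + 2dr cosθ).
d² + r² + 2dr cosθ = |CA|² = 0.015585 m²;  d cosθ + r = -0.083683 m.
|ω_lever| = |0.0814·5.06·-0.083683| / 0.015585 = 2.2116 rad/s.

2.21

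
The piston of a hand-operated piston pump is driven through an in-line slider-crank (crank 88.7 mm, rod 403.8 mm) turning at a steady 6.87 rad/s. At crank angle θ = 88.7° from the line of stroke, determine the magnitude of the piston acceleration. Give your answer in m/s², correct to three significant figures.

0.847

ω = 6.87 rad/s
x(θ) = r cosθ + √(L² − r² sin²θ); with ω constant, a = ω²·d²x/dθ².
d²x/dθ² = −r cosθ − r²(cos2θ)/√u − r⁴ sin²2θ/(4u^{3/2}),  u = L² − r² sin²θ = 0.155191 m².
Substituting r = 0.0887 m, L = 0.4038 m, θ = 88.7°: d²x/dθ² = +0.017938 m.
a = ω²·d²x/dθ² = (6.87)²·(+0.017938) = +0.84663 m/s²;  |a| = 0.84663 m/s².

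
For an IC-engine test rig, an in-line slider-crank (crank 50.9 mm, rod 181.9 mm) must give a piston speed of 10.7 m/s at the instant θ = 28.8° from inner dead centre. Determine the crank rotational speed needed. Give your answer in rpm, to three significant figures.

For an in-line slider-crank, |v_piston| = rω|sinθ|·[1 + r cosθ/√(L² − r² sin²θ)].
With r = 0.0509 m, L = 0.1819 m, θ = 28.8°: the bracketed kinematic factor |dx/dθ| = 0.03059 m.
ω = v/|dx/dθ| = 10.7/0.03059 = 349.79 rad/s.
N = 60ω/(2π) = 3340.3 rpm.

3340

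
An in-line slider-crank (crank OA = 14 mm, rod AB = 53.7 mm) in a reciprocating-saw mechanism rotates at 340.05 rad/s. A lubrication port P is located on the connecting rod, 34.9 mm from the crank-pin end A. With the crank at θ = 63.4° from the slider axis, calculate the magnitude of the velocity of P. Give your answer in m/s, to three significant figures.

4.65

ω = 340.1 rad/s.  Crank-pin speed |V_A| = rω = 4.7607 m/s, perpendicular to OA.
Rod angle: sinφ = −(r/L) sinθ ⇒ φ = -13.480°; ω_rod = −rω cosθ/√(L²−r²sin²θ) = -40.82 rad/s.
V_P = V_A + ω_rod × AP, with AP = 0.0349 m along the rod.
Components: V_Px = −rω sinθ − a·ω_rod·sinφ = -4.5889 m/s;  V_Py = rω cosθ + a·ω_rod·cosφ = +0.74627 m/s.
|V_P| = √(V_Px² + V_Py²) = 4.6492 m/s.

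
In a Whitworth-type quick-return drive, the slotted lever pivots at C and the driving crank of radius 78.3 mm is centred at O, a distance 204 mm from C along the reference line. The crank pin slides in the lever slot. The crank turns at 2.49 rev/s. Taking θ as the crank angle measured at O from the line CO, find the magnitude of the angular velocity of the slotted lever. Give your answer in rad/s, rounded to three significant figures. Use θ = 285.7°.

ω = 15.65 rad/s (from 2.49 rev/s).
Crank pin A relative to C: A = (d + r cosθ, r sinθ); lever angle φ = atan2(r sinθ, d + r cosθ).
Differentiating tanφ: φ̇ = rω(d cosθ + r)/(d² + r² + 2dr cosθ).
d² + r² + 2dr cosθ = |CA|² = 0.0563916 m²;  d cosθ + r = +0.1335 m.
|ω_lever| = |0.0783·15.65·+0.1335| / 0.0563916 = 2.9001 rad/s.

2.90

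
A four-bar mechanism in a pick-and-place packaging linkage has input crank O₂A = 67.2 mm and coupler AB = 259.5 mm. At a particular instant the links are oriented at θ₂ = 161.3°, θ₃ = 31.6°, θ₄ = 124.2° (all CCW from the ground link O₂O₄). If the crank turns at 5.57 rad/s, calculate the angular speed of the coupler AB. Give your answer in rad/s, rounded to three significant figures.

ω₂ = 5.57 rad/s
Differentiating the loop-closure r₂e^{iθ₂}+r₃e^{iθ₃}=r₁+r₄e^{iθ₄} gives r₂ω₂e^{iθ₂}+r₃ω₃e^{iθ₃}=r₄ω₄e^{iθ₄}.
Eliminating the other unknown: ω₃ = r₂ω₂ sin(θ₄−θ₂) / [r₃ sin(θ₃−θ₄)].
Numerator sine = -0.60321; denominator sine = -0.99897.
Result = 0.0672·5.57·(-0.60321) / (0.2595·(-0.99897)) = +0.87097 rad/s; magnitude 0.87097 rad/s.

0.871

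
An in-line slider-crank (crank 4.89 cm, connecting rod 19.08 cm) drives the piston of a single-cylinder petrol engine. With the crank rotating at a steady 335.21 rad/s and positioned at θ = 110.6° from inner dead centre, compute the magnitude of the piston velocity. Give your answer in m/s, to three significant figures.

ω = 335.2 rad/s
For an in-line slider-crank, x = r cosθ + √(L² − r² sin²θ), so v = −rω sinθ·[1 + r cosθ/√(L² − r² sin²θ)].
With r = 0.0489 m, L = 0.1908 m, θ = 110.6°: √(L² − r² sin²θ) = 0.18523 m.
v = −0.0489·335.2·0.93606·[1 + 0.0489·-0.35184/0.18523] = -13.918 m/s.
|v| = 13.918 m/s.

13.9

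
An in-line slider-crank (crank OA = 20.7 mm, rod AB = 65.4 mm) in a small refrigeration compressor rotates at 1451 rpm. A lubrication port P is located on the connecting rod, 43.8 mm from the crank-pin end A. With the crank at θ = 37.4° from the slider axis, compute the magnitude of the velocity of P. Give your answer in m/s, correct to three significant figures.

2.39

ω = 151.9 rad/s.  Crank-pin speed |V_A| = rω = 3.1453 m/s, perpendicular to OA.
Rod angle: sinφ = −(r/L) sinθ ⇒ φ = -11.084°; ω_rod = −rω cosθ/√(L²−r²sin²θ) = -38.933 rad/s.
V_P = V_A + ω_rod × AP, with AP = 0.0438 m along the rod.
Components: V_Px = −rω sinθ − a·ω_rod·sinφ = -2.2382 m/s;  V_Py = rω cosθ + a·ω_rod·cosφ = +0.82526 m/s.
|V_P| = √(V_Px² + V_Py²) = 2.3855 m/s.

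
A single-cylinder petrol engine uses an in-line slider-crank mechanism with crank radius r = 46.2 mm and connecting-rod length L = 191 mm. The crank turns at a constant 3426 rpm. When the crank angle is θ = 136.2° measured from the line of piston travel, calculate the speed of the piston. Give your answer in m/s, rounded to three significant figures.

ω = 2π·3426/60 = 358.8 rad/s
For an in-line slider-crank, x = r cosθ + √(L² − r² sin²θ), so v = −rω sinθ·[1 + r cosθ/√(L² − r² sin²θ)].
With r = 0.0462 m, L = 0.191 m, θ = 136.2°: √(L² − r² sin²θ) = 0.1883 m.
v = −0.0462·358.8·0.69214·[1 + 0.0462·-0.72176/0.1883] = -9.4408 m/s.
|v| = 9.4408 m/s.

9.44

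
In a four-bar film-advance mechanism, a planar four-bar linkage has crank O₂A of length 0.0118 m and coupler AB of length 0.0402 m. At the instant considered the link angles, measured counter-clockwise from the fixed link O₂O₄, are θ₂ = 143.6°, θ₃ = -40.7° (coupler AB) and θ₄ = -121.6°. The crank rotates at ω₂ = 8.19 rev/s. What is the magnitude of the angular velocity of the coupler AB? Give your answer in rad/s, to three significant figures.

15.2

ω₂ = 51.46 rad/s (from 8.19 rev/s).
Differentiating the loop-closure r₂e^{iθ₂}+r₃e^{iθ₃}=r₁+r₄e^{iθ₄} gives r₂ω₂e^{iθ₂}+r₃ω₃e^{iθ₃}=r₄ω₄e^{iθ₄}.
Eliminating the other unknown: ω₃ = r₂ω₂ sin(θ₄−θ₂) / [r₃ sin(θ₃−θ₄)].
Numerator sine = +0.99649; denominator sine = +0.98741.
Result = 0.0118·51.46·(+0.99649) / (0.0402·(+0.98741)) = +15.244 rad/s; magnitude 15.244 rad/s.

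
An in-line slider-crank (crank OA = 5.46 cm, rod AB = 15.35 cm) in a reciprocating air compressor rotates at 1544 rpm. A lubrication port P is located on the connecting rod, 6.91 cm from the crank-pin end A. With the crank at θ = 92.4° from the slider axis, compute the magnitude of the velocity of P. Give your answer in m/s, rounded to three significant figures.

ω = 161.7 rad/s.  Crank-pin speed |V_A| = rω = 8.8281 m/s, perpendicular to OA.
Rod angle: sinφ = −(r/L) sinθ ⇒ φ = -20.817°; ω_rod = −rω cosθ/√(L²−r²sin²θ) = +2.5766 rad/s.
V_P = V_A + ω_rod × AP, with AP = 0.0691 m along the rod.
Components: V_Px = −rω sinθ − a·ω_rod·sinφ = -8.7571 m/s;  V_Py = rω cosθ + a·ω_rod·cosφ = -0.20327 m/s.
|V_P| = √(V_Px² + V_Py²) = 8.7595 m/s.

8.76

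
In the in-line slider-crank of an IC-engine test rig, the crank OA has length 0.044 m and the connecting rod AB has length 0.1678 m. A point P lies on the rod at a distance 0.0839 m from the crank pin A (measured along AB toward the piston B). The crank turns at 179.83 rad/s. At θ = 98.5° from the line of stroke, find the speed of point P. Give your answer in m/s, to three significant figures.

7.69

ω = 179.8 rad/s.  Crank-pin speed |V_A| = rω = 7.9125 m/s, perpendicular to OA.
Rod angle: sinφ = −(r/L) sinθ ⇒ φ = -15.031°; ω_rod = −rω cosθ/√(L²−r²sin²θ) = +7.2168 rad/s.
V_P = V_A + ω_rod × AP, with AP = 0.0839 m along the rod.
Components: V_Px = −rω sinθ − a·ω_rod·sinφ = -7.6686 m/s;  V_Py = rω cosθ + a·ω_rod·cosφ = -0.58477 m/s.
|V_P| = √(V_Px² + V_Py²) = 7.6908 m/s.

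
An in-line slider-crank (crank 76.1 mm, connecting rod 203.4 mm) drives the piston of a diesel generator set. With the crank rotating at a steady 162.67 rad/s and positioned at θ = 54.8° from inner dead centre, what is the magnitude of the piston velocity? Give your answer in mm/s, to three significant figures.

12400

ω = 162.7 rad/s
For an in-line slider-crank, x = r cosθ + √(L² − r² sin²θ), so v = −rω sinθ·[1 + r cosθ/√(L² − r² sin²θ)].
With r = 0.0761 m, L = 0.2034 m, θ = 54.8°: √(L² − r² sin²θ) = 0.19366 m.
v = −0.0761·162.7·0.81714·[1 + 0.0761·0.57643/0.19366] = -12.407 m/s.
|v| = 12.407 m/s = 12407 mm/s.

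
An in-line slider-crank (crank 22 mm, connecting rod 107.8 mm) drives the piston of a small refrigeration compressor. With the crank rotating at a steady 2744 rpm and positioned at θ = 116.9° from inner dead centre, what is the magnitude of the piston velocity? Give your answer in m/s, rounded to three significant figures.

ω = 2π·2744/60 = 287.4 rad/s
For an in-line slider-crank, x = r cosθ + √(L² − r² sin²θ), so v = −rω sinθ·[1 + r cosθ/√(L² − r² sin²θ)].
With r = 0.022 m, L = 0.1078 m, θ = 116.9°: √(L² − r² sin²θ) = 0.106 m.
v = −0.022·287.4·0.89180·[1 + 0.022·-0.45243/0.106] = -5.1083 m/s.
|v| = 5.1083 m/s.

5.11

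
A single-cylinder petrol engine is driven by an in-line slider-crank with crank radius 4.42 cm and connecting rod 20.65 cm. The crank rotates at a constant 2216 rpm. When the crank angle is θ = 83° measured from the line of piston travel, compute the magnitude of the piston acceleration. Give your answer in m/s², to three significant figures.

ω = 2π·2216/60 = 232.1 rad/s
x(θ) = r cosθ + √(L² − r² sin²θ); with ω constant, a = ω²·d²x/dθ².
d²x/dθ² = −r cosθ − r²(cos2θ)/√u − r⁴ sin²2θ/(4u^{3/2}),  u = L² − r² sin²θ = 0.0407176 m².
Substituting r = 0.0442 m, L = 0.2065 m, θ = 83°: d²x/dθ² = +0.0040007 m.
a = ω²·d²x/dθ² = (232.1)²·(+0.0040007) = +215.44 m/s²;  |a| = 215.44 m/s².

215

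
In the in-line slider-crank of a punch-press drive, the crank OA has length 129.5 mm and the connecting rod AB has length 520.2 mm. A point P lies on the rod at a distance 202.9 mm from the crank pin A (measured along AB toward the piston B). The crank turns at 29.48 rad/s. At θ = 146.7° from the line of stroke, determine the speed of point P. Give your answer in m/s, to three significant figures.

2.74

ω = 29.48 rad/s.  Crank-pin speed |V_A| = rω = 3.8177 m/s, perpendicular to OA.
Rod angle: sinφ = −(r/L) sinθ ⇒ φ = -7.856°; ω_rod = −rω cosθ/√(L²−r²sin²θ) = +6.192 rad/s.
V_P = V_A + ω_rod × AP, with AP = 0.2029 m along the rod.
Components: V_Px = −rω sinθ − a·ω_rod·sinφ = -1.9243 m/s;  V_Py = rω cosθ + a·ω_rod·cosφ = -1.9463 m/s.
|V_P| = √(V_Px² + V_Py²) = 2.7369 m/s.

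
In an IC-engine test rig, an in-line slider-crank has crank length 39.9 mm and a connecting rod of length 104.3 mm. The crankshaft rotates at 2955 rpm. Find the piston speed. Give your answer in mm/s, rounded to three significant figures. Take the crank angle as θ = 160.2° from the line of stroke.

2660

ω = 2π·2955/60 = 309.4 rad/s
For an in-line slider-crank, x = r cosθ + √(L² − r² sin²θ), so v = −rω sinθ·[1 + r cosθ/√(L² − r² sin²θ)].
With r = 0.0399 m, L = 0.1043 m, θ = 160.2°: √(L² − r² sin²θ) = 0.10342 m.
v = −0.0399·309.4·0.33874·[1 + 0.0399·-0.94088/0.10342] = -2.6642 m/s.
|v| = 2.6642 m/s = 2664.2 mm/s.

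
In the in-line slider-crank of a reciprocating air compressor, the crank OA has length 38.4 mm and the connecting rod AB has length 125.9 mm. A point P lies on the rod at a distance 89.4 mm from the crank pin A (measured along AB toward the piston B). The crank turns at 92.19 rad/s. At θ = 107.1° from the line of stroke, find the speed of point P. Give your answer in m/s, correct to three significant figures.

ω = 92.19 rad/s.  Crank-pin speed |V_A| = rω = 3.5401 m/s, perpendicular to OA.
Rod angle: sinφ = −(r/L) sinθ ⇒ φ = -16.949°; ω_rod = −rω cosθ/√(L²−r²sin²θ) = +8.6433 rad/s.
V_P = V_A + ω_rod × AP, with AP = 0.0894 m along the rod.
Components: V_Px = −rω sinθ − a·ω_rod·sinφ = -3.1583 m/s;  V_Py = rω cosθ + a·ω_rod·cosφ = -0.30178 m/s.
|V_P| = √(V_Px² + V_Py²) = 3.1727 m/s.

3.17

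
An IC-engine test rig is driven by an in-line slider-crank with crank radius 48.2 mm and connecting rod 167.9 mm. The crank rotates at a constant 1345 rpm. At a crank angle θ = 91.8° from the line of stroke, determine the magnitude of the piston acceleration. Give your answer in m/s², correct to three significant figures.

ω = 2π·1345/60 = 140.8 rad/s
x(θ) = r cosθ + √(L² − r² sin²θ); with ω constant, a = ω²·d²x/dθ².
d²x/dθ² = −r cosθ − r²(cos2θ)/√u − r⁴ sin²2θ/(4u^{3/2}),  u = L² − r² sin²θ = 0.0258695 m².
Substituting r = 0.0482 m, L = 0.1679 m, θ = 91.8°: d²x/dθ² = +0.015929 m.
a = ω²·d²x/dθ² = (140.8)²·(+0.015929) = +316 m/s²;  |a| = 316 m/s².

316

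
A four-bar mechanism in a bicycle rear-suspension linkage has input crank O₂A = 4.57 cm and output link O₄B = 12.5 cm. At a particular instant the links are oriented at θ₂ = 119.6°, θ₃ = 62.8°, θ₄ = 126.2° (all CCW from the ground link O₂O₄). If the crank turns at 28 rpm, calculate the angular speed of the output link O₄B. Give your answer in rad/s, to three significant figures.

ω₂ = 2.932 rad/s (from 28 rpm).
Differentiating the loop-closure r₂e^{iθ₂}+r₃e^{iθ₃}=r₁+r₄e^{iθ₄} gives r₂ω₂e^{iθ₂}+r₃ω₃e^{iθ₃}=r₄ω₄e^{iθ₄}.
Eliminating the other unknown: ω₄ = r₂ω₂ sin(θ₂−θ₃) / [r₄ sin(θ₄−θ₃)].
Numerator sine = +0.83676; denominator sine = +0.89415.
Result = 0.0457·2.932·(+0.83676) / (0.125·(+0.89415)) = +1.0032 rad/s; magnitude 1.0032 rad/s.

1.00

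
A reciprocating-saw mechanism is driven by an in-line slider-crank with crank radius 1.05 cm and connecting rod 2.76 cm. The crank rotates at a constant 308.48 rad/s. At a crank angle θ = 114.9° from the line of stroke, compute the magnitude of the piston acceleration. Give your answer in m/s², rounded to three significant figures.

672

ω = 308.5 rad/s
x(θ) = r cosθ + √(L² − r² sin²θ); with ω constant, a = ω²·d²x/dθ².
d²x/dθ² = −r cosθ − r²(cos2θ)/√u − r⁴ sin²2θ/(4u^{3/2}),  u = L² − r² sin²θ = 0.000671054 m².
Substituting r = 0.0105 m, L = 0.0276 m, θ = 114.9°: d²x/dθ² = +0.007066 m.
a = ω²·d²x/dθ² = (308.5)²·(+0.007066) = +672.4 m/s²;  |a| = 672.4 m/s².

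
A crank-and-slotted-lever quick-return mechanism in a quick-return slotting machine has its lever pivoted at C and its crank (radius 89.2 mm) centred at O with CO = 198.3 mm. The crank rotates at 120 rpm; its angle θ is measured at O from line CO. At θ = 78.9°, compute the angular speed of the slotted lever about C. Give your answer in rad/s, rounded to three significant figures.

ω = 12.57 rad/s (from 120 rpm).
Crank pin A relative to C: A = (d + r cosθ, r sinθ); lever angle φ = atan2(r sinθ, d + r cosθ).
Differentiating tanφ: φ̇ = rω(d cosθ + r)/(d² + r² + 2dr cosθ).
d² + r² + 2dr cosθ = |CA|² = 0.0540903 m²;  d cosθ + r = +0.12738 m.
|ω_lever| = |0.0892·12.57·+0.12738| / 0.0540903 = 2.6397 rad/s.

2.64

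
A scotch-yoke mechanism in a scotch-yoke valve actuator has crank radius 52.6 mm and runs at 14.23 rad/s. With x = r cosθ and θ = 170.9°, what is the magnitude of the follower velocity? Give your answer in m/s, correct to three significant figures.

0.118

ω = 14.23 rad/s
x = r cosθ ⇒ ẋ = −rω sinθ.
|v| = rω|sinθ| = 0.0526·14.23·|sin 170.9°| = 0.11838 m/s.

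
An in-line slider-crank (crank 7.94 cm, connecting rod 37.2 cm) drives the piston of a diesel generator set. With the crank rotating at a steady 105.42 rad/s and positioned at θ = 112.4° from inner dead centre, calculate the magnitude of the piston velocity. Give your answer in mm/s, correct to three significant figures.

7100

ω = 105.4 rad/s
For an in-line slider-crank, x = r cosθ + √(L² − r² sin²θ), so v = −rω sinθ·[1 + r cosθ/√(L² − r² sin²θ)].
With r = 0.0794 m, L = 0.372 m, θ = 112.4°: √(L² − r² sin²θ) = 0.36468 m.
v = −0.0794·105.4·0.92455·[1 + 0.0794·-0.38107/0.36468] = -7.0967 m/s.
|v| = 7.0967 m/s = 7096.7 mm/s.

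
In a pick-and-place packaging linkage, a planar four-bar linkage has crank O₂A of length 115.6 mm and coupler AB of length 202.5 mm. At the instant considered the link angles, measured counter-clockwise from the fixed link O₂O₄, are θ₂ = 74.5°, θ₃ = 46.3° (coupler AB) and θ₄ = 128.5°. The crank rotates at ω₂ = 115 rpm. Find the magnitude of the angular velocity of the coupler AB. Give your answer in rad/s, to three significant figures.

ω₂ = 12.04 rad/s (from 115 rpm).
Differentiating the loop-closure r₂e^{iθ₂}+r₃e^{iθ₃}=r₁+r₄e^{iθ₄} gives r₂ω₂e^{iθ₂}+r₃ω₃e^{iθ₃}=r₄ω₄e^{iθ₄}.
Eliminating the other unknown: ω₃ = r₂ω₂ sin(θ₄−θ₂) / [r₃ sin(θ₃−θ₄)].
Numerator sine = +0.80902; denominator sine = -0.99075.
Result = 0.1156·12.04·(+0.80902) / (0.2025·(-0.99075)) = -5.6138 rad/s; magnitude 5.6138 rad/s.

5.61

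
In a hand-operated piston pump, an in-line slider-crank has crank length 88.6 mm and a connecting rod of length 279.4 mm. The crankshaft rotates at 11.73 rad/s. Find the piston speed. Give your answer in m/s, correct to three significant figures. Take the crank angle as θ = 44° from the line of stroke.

0.891

ω = 11.73 rad/s
For an in-line slider-crank, x = r cosθ + √(L² − r² sin²θ), so v = −rω sinθ·[1 + r cosθ/√(L² − r² sin²θ)].
With r = 0.0886 m, L = 0.2794 m, θ = 44°: √(L² − r² sin²θ) = 0.27254 m.
v = −0.0886·11.73·0.69466·[1 + 0.0886·0.71934/0.27254] = -0.89077 m/s.
|v| = 0.89077 m/s.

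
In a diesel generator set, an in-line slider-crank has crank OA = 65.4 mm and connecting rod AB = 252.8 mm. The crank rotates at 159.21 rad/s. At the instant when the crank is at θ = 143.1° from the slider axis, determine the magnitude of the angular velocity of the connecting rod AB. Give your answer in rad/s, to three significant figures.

33.3

ω = 159.2 rad/s
The rod makes angle φ with the slider axis where L sinφ = r sinθ; differentiating, L cosφ·φ̇ = r ω cosθ.
L cosφ = √(L² − r² sin²θ) = 0.24973 m.
|ω_rod| = r ω |cosθ| / √(L² − r² sin²θ) = 0.0654·159.2·0.79968/0.24973 = 33.342 rad/s.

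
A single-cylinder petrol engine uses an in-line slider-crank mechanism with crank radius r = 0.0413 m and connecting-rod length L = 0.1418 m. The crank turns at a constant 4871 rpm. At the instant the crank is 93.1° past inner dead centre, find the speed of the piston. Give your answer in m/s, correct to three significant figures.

20.7

ω = 2π·4871/60 = 510.1 rad/s
For an in-line slider-crank, x = r cosθ + √(L² − r² sin²θ), so v = −rω sinθ·[1 + r cosθ/√(L² − r² sin²θ)].
With r = 0.0413 m, L = 0.1418 m, θ = 93.1°: √(L² − r² sin²θ) = 0.13567 m.
v = −0.0413·510.1·0.99854·[1 + 0.0413·-0.05408/0.13567] = -20.69 m/s.
|v| = 20.69 m/s.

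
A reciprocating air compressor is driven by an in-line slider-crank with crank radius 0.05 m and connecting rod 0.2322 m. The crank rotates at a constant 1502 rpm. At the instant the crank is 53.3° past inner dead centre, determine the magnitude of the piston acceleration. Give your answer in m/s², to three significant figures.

ω = 2π·1502/60 = 157.3 rad/s
x(θ) = r cosθ + √(L² − r² sin²θ); with ω constant, a = ω²·d²x/dθ².
d²x/dθ² = −r cosθ − r²(cos2θ)/√u − r⁴ sin²2θ/(4u^{3/2}),  u = L² − r² sin²θ = 0.0523097 m².
Substituting r = 0.05 m, L = 0.2322 m, θ = 53.3°: d²x/dθ² = -0.026878 m.
a = ω²·d²x/dθ² = (157.3)²·(-0.026878) = -664.97 m/s²;  |a| = 664.97 m/s².

665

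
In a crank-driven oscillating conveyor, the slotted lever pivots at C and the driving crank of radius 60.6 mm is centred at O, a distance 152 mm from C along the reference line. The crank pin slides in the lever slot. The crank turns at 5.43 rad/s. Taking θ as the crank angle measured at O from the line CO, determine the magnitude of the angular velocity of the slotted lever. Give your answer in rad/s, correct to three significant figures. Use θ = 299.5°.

1.24

ω = 5.43 rad/s
Crank pin A relative to C: A = (d + r cosθ, r sinθ); lever angle φ = atan2(r sinθ, d + r cosθ).
Differentiating tanφ: φ̇ = rω(d cosθ + r)/(d² + r² + 2dr cosθ).
d² + r² + 2dr cosθ = |CA|² = 0.035848 m²;  d cosθ + r = +0.13545 m.
|ω_lever| = |0.0606·5.43·+0.13545| / 0.035848 = 1.2433 rad/s.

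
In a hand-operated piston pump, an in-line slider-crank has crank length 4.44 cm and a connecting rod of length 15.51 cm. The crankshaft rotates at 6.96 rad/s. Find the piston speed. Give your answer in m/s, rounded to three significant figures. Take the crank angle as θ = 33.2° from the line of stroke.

ω = 6.96 rad/s
For an in-line slider-crank, x = r cosθ + √(L² − r² sin²θ), so v = −rω sinθ·[1 + r cosθ/√(L² − r² sin²θ)].
With r = 0.0444 m, L = 0.1551 m, θ = 33.2°: √(L² − r² sin²θ) = 0.15318 m.
v = −0.0444·6.96·0.54756·[1 + 0.0444·0.83676/0.15318] = -0.21025 m/s.
|v| = 0.21025 m/s.

0.210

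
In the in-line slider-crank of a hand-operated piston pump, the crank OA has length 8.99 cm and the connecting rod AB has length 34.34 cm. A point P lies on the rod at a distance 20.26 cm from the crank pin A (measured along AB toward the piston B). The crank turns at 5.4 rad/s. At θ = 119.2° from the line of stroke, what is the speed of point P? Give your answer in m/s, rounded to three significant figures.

0.403

ω = 5.4 rad/s.  Crank-pin speed |V_A| = rω = 0.48546 m/s, perpendicular to OA.
Rod angle: sinφ = −(r/L) sinθ ⇒ φ = -13.210°; ω_rod = −rω cosθ/√(L²−r²sin²θ) = +0.70843 rad/s.
V_P = V_A + ω_rod × AP, with AP = 0.2026 m along the rod.
Components: V_Px = −rω sinθ − a·ω_rod·sinφ = -0.39097 m/s;  V_Py = rω cosθ + a·ω_rod·cosφ = -0.097107 m/s.
|V_P| = √(V_Px² + V_Py²) = 0.40285 m/s.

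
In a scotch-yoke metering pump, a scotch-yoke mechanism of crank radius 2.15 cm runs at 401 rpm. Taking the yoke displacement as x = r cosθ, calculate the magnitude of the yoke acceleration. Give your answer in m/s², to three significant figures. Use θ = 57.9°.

20.1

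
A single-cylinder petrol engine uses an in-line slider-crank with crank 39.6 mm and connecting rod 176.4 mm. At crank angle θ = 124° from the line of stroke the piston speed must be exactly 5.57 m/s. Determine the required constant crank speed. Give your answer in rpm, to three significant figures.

1860

For an in-line slider-crank, |v_piston| = rω|sinθ|·[1 + r cosθ/√(L² − r² sin²θ)].
With r = 0.0396 m, L = 0.1764 m, θ = 124°: the bracketed kinematic factor |dx/dθ| = 0.028635 m.
ω = v/|dx/dθ| = 5.57/0.028635 = 194.51 rad/s.
N = 60ω/(2π) = 1857.5 rpm.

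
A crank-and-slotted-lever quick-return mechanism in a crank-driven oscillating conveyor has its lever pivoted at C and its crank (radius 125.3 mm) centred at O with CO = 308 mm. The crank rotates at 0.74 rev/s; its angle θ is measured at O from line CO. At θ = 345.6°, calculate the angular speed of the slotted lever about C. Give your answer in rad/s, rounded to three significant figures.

1.33

ω = 4.65 rad/s (from 0.74 rev/s).
Crank pin A relative to C: A = (d + r cosθ, r sinθ); lever angle φ = atan2(r sinθ, d + r cosθ).
Differentiating tanφ: φ̇ = rω(d cosθ + r)/(d² + r² + 2dr cosθ).
d² + r² + 2dr cosθ = |CA|² = 0.185324 m²;  d cosθ + r = +0.42362 m.
|ω_lever| = |0.1253·4.65·+0.42362| / 0.185324 = 1.3317 rad/s.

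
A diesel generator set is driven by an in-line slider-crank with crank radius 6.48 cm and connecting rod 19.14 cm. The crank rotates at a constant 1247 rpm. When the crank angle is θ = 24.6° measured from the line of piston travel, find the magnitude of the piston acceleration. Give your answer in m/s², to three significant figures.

ω = 2π·1247/60 = 130.6 rad/s
x(θ) = r cosθ + √(L² − r² sin²θ); with ω constant, a = ω²·d²x/dθ².
d²x/dθ² = −r cosθ − r²(cos2θ)/√u − r⁴ sin²2θ/(4u^{3/2}),  u = L² − r² sin²θ = 0.0359063 m².
Substituting r = 0.0648 m, L = 0.1914 m, θ = 24.6°: d²x/dθ² = -0.073769 m.
a = ω²·d²x/dθ² = (130.6)²·(-0.073769) = -1258 m/s²;  |a| = 1258 m/s².

1260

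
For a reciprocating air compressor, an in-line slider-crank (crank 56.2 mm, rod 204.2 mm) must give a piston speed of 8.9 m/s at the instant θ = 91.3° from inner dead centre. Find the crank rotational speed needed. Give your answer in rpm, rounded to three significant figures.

For an in-line slider-crank, |v_piston| = rω|sinθ|·[1 + r cosθ/√(L² − r² sin²θ)].
With r = 0.0562 m, L = 0.2042 m, θ = 91.3°: the bracketed kinematic factor |dx/dθ| = 0.055821 m.
ω = v/|dx/dθ| = 8.9/0.055821 = 159.44 rad/s.
N = 60ω/(2π) = 1522.5 rpm.

1520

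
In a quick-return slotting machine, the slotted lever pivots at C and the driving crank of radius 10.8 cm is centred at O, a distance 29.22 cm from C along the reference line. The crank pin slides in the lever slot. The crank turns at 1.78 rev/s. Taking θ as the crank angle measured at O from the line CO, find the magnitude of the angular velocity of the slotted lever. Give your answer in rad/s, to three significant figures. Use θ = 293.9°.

2.23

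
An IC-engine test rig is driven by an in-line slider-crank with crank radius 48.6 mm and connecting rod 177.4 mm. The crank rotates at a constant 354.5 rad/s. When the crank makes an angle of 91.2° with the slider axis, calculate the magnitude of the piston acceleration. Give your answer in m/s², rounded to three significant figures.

1870

ω = 354.5 rad/s
x(θ) = r cosθ + √(L² − r² sin²θ); with ω constant, a = ω²·d²x/dθ².
d²x/dθ² = −r cosθ − r²(cos2θ)/√u − r⁴ sin²2θ/(4u^{3/2}),  u = L² − r² sin²θ = 0.0291098 m².
Substituting r = 0.0486 m, L = 0.1774 m, θ = 91.2°: d²x/dθ² = +0.014849 m.
a = ω²·d²x/dθ² = (354.5)²·(+0.014849) = +1866.1 m/s²;  |a| = 1866.1 m/s².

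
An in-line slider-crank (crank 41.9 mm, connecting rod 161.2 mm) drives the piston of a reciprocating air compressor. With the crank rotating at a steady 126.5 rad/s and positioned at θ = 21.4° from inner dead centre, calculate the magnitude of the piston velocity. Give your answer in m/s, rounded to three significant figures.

2.40

ω = 126.5 rad/s
For an in-line slider-crank, x = r cosθ + √(L² − r² sin²θ), so v = −rω sinθ·[1 + r cosθ/√(L² − r² sin²θ)].
With r = 0.0419 m, L = 0.1612 m, θ = 21.4°: √(L² − r² sin²θ) = 0.16047 m.
v = −0.0419·126.5·0.36488·[1 + 0.0419·0.93106/0.16047] = -2.4041 m/s.
|v| = 2.4041 m/s.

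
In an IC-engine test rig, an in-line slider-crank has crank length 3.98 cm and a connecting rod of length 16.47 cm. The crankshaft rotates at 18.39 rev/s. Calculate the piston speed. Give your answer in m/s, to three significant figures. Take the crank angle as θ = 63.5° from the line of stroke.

4.57

ω = 2π·18.4 = 115.5 rad/s
For an in-line slider-crank, x = r cosθ + √(L² − r² sin²θ), so v = −rω sinθ·[1 + r cosθ/√(L² − r² sin²θ)].
With r = 0.0398 m, L = 0.1647 m, θ = 63.5°: √(L² − r² sin²θ) = 0.1608 m.
v = −0.0398·115.5·0.89493·[1 + 0.0398·0.44620/0.1608] = -4.5701 m/s.
|v| = 4.5701 m/s.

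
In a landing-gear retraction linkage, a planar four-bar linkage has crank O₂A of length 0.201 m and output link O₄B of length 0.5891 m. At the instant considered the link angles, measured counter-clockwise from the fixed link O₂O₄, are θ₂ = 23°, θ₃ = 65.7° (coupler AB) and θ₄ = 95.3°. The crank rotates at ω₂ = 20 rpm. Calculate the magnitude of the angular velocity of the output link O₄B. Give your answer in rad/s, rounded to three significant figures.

0.981

ω₂ = 2.094 rad/s (from 20 rpm).
Differentiating the loop-closure r₂e^{iθ₂}+r₃e^{iθ₃}=r₁+r₄e^{iθ₄} gives r₂ω₂e^{iθ₂}+r₃ω₃e^{iθ₃}=r₄ω₄e^{iθ₄}.
Eliminating the other unknown: ω₄ = r₂ω₂ sin(θ₂−θ₃) / [r₄ sin(θ₄−θ₃)].
Numerator sine = -0.67816; denominator sine = +0.49394.
Result = 0.201·2.094·(-0.67816) / (0.5891·(+0.49394)) = -0.98112 rad/s; magnitude 0.98112 rad/s.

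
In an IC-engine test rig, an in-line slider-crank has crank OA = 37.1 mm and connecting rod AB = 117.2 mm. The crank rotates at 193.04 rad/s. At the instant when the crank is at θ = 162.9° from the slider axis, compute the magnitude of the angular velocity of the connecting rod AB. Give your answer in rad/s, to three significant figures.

58.7

ω = 193 rad/s
The rod makes angle φ with the slider axis where L sinφ = r sinθ; differentiating, L cosφ·φ̇ = r ω cosθ.
L cosφ = √(L² − r² sin²θ) = 0.11669 m.
|ω_rod| = r ω |cosθ| / √(L² − r² sin²θ) = 0.0371·193·0.95579/0.11669 = 58.661 rad/s.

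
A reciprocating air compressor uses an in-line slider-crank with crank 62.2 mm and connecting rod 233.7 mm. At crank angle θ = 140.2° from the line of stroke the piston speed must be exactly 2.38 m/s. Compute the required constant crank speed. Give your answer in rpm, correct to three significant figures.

For an in-line slider-crank, |v_piston| = rω|sinθ|·[1 + r cosθ/√(L² − r² sin²θ)].
With r = 0.0622 m, L = 0.2337 m, θ = 140.2°: the bracketed kinematic factor |dx/dθ| = 0.031553 m.
ω = v/|dx/dθ| = 2.38/0.031553 = 75.429 rad/s.
N = 60ω/(2π) = 720.3 rpm.

720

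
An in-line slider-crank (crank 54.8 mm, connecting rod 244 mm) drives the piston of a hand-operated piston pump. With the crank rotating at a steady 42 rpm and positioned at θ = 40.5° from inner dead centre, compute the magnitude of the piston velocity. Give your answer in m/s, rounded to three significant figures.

0.184

ω = 2π·42/60 = 4.398 rad/s
For an in-line slider-crank, x = r cosθ + √(L² − r² sin²θ), so v = −rω sinθ·[1 + r cosθ/√(L² − r² sin²θ)].
With r = 0.0548 m, L = 0.244 m, θ = 40.5°: √(L² − r² sin²θ) = 0.24139 m.
v = −0.0548·4.398·0.64945·[1 + 0.0548·0.76041/0.24139] = -0.18355 m/s.
|v| = 0.18355 m/s.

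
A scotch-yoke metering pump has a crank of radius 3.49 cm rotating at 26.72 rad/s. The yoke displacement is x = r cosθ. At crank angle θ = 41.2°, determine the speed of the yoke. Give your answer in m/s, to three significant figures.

ω = 26.72 rad/s
x = r cosθ ⇒ ẋ = −rω sinθ.
|v| = rω|sinθ| = 0.0349·26.72·|sin 41.2°| = 0.61425 m/s.

0.614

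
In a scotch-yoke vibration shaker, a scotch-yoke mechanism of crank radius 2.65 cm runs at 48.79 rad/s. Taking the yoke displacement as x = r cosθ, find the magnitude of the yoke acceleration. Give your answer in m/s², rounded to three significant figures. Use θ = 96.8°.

ω = 48.79 rad/s
x = r cosθ ⇒ ẍ = −rω² cosθ (ω constant).
|a| = rω²|cosθ| = 0.0265·(48.79)²·|cos 96.8°| = 7.4692 m/s².

7.47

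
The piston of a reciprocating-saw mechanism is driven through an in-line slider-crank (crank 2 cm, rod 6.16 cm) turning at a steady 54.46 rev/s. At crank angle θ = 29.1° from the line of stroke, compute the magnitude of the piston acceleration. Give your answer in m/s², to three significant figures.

2470

ω = 2π·54.5 = 342.2 rad/s
x(θ) = r cosθ + √(L² − r² sin²θ); with ω constant, a = ω²·d²x/dθ².
d²x/dθ² = −r cosθ − r²(cos2θ)/√u − r⁴ sin²2θ/(4u^{3/2}),  u = L² − r² sin²θ = 0.00369995 m².
Substituting r = 0.02 m, L = 0.0616 m, θ = 29.1°: d²x/dθ² = -0.021069 m.
a = ω²·d²x/dθ² = (342.2)²·(-0.021069) = -2467 m/s²;  |a| = 2467 m/s².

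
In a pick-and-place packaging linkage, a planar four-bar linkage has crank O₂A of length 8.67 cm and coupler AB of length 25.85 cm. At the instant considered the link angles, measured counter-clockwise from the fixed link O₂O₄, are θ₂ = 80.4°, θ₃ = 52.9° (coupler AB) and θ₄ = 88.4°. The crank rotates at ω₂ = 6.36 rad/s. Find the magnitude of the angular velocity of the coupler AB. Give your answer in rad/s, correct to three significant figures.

ω₂ = 6.36 rad/s
Differentiating the loop-closure r₂e^{iθ₂}+r₃e^{iθ₃}=r₁+r₄e^{iθ₄} gives r₂ω₂e^{iθ₂}+r₃ω₃e^{iθ₃}=r₄ω₄e^{iθ₄}.
Eliminating the other unknown: ω₃ = r₂ω₂ sin(θ₄−θ₂) / [r₃ sin(θ₃−θ₄)].
Numerator sine = +0.13917; denominator sine = -0.58070.
Result = 0.0867·6.36·(+0.13917) / (0.2585·(-0.58070)) = -0.51123 rad/s; magnitude 0.51123 rad/s.

0.511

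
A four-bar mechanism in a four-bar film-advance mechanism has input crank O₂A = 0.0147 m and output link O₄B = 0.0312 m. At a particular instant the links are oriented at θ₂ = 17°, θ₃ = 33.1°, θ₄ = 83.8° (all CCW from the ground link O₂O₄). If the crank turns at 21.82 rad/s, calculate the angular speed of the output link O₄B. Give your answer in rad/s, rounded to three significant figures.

ω₂ = 21.82 rad/s
Differentiating the loop-closure r₂e^{iθ₂}+r₃e^{iθ₃}=r₁+r₄e^{iθ₄} gives r₂ω₂e^{iθ₂}+r₃ω₃e^{iθ₃}=r₄ω₄e^{iθ₄}.
Eliminating the other unknown: ω₄ = r₂ω₂ sin(θ₂−θ₃) / [r₄ sin(θ₄−θ₃)].
Numerator sine = -0.27731; denominator sine = +0.77384.
Result = 0.0147·21.82·(-0.27731) / (0.0312·(+0.77384)) = -3.6842 rad/s; magnitude 3.6842 rad/s.

3.68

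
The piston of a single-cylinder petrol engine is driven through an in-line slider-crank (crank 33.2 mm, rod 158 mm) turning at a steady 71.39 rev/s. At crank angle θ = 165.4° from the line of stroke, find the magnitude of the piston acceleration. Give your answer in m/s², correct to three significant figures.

5230

ω = 2π·71.4 = 448.6 rad/s
x(θ) = r cosθ + √(L² − r² sin²θ); with ω constant, a = ω²·d²x/dθ².
d²x/dθ² = −r cosθ − r²(cos2θ)/√u − r⁴ sin²2θ/(4u^{3/2}),  u = L² − r² sin²θ = 0.024894 m².
Substituting r = 0.0332 m, L = 0.158 m, θ = 165.4°: d²x/dθ² = +0.026011 m.
a = ω²·d²x/dθ² = (448.6)²·(+0.026011) = +5233.6 m/s²;  |a| = 5233.6 m/s².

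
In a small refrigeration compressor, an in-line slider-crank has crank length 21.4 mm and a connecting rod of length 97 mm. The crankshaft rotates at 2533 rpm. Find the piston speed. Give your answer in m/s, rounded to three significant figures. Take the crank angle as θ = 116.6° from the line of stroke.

4.56

ω = 2π·2533/60 = 265.3 rad/s
For an in-line slider-crank, x = r cosθ + √(L² − r² sin²θ), so v = −rω sinθ·[1 + r cosθ/√(L² − r² sin²θ)].
With r = 0.0214 m, L = 0.097 m, θ = 116.6°: √(L² − r² sin²θ) = 0.095094 m.
v = −0.0214·265.3·0.89415·[1 + 0.0214·-0.44776/0.095094] = -4.5642 m/s.
|v| = 4.5642 m/s.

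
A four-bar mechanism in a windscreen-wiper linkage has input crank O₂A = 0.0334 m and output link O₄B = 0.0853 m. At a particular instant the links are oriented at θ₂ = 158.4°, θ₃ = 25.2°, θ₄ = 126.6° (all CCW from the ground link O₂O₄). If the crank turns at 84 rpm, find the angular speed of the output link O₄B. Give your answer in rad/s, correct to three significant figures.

ω₂ = 8.796 rad/s (from 84 rpm).
Differentiating the loop-closure r₂e^{iθ₂}+r₃e^{iθ₃}=r₁+r₄e^{iθ₄} gives r₂ω₂e^{iθ₂}+r₃ω₃e^{iθ₃}=r₄ω₄e^{iθ₄}.
Eliminating the other unknown: ω₄ = r₂ω₂ sin(θ₂−θ₃) / [r₄ sin(θ₄−θ₃)].
Numerator sine = +0.72897; denominator sine = +0.98027.
Result = 0.0334·8.796·(+0.72897) / (0.0853·(+0.98027)) = +2.5613 rad/s; magnitude 2.5613 rad/s.

2.56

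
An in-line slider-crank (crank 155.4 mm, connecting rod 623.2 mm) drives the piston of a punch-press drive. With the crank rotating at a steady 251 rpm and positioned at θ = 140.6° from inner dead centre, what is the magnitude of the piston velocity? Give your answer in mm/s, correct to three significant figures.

2090

ω = 2π·251/60 = 26.28 rad/s
For an in-line slider-crank, x = r cosθ + √(L² − r² sin²θ), so v = −rω sinθ·[1 + r cosθ/√(L² − r² sin²θ)].
With r = 0.1554 m, L = 0.6232 m, θ = 140.6°: √(L² − r² sin²θ) = 0.61534 m.
v = −0.1554·26.28·0.63473·[1 + 0.1554·-0.77273/0.61534] = -2.0867 m/s.
|v| = 2.0867 m/s = 2086.7 mm/s.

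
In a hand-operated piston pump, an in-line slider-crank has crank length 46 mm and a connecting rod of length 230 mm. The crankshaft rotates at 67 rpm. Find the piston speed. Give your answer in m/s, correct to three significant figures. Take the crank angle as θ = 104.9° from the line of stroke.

0.296

ω = 2π·67/60 = 7.016 rad/s
For an in-line slider-crank, x = r cosθ + √(L² − r² sin²θ), so v = −rω sinθ·[1 + r cosθ/√(L² − r² sin²θ)].
With r = 0.046 m, L = 0.23 m, θ = 104.9°: √(L² − r² sin²θ) = 0.22566 m.
v = −0.046·7.016·0.96638·[1 + 0.046·-0.25713/0.22566] = -0.29555 m/s.
|v| = 0.29555 m/s.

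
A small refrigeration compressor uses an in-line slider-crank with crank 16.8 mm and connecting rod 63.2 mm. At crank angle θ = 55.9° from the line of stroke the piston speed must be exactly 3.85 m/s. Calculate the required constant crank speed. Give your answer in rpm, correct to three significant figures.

2290

For an in-line slider-crank, |v_piston| = rω|sinθ|·[1 + r cosθ/√(L² − r² sin²θ)].
With r = 0.0168 m, L = 0.0632 m, θ = 55.9°: the bracketed kinematic factor |dx/dθ| = 0.016037 m.
ω = v/|dx/dθ| = 3.85/0.016037 = 240.07 rad/s.
N = 60ω/(2π) = 2292.5 rpm.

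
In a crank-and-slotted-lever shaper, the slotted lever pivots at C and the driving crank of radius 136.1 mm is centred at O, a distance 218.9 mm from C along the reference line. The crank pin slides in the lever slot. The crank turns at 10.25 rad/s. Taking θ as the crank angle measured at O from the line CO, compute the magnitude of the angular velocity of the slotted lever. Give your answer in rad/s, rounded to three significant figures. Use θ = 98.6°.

2.51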